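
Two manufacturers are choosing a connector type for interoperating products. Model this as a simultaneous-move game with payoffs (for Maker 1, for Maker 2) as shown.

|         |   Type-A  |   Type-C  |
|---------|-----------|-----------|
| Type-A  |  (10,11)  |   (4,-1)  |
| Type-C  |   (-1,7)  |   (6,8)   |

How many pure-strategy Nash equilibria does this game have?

2

Both Type-A: Maker 1 gets 10 (best alternative -1); Maker 2 gets 11 (best alternative -1). Neither deviates — NE.
Both Type-C: Maker 1 gets 6 (best alternative 4); Maker 2 gets 8 (best alternative 7). Neither deviates — NE.
(Type-A, Type-C) is not a NE: Maker 1 would switch to Type-C (6 > 4).
No other cell survives both best-response checks, so there are 2 pure NE.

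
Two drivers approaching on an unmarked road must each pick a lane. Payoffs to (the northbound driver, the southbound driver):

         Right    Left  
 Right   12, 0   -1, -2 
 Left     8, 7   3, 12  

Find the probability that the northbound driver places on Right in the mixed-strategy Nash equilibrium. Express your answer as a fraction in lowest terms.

5/7

The northbound driver's mix p on Right must make the southbound driver indifferent between Right and Left.
The southbound driver's payoff from Right: 0p + 7(1−p). From Left: (-2)p + 12(1−p).
Set equal: 2p = 5(1−p) → p = 5/7.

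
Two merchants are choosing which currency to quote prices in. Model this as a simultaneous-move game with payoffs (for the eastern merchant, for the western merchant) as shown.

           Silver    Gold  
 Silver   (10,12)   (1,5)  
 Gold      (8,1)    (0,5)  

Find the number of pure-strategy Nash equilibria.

Both Silver: the eastern merchant gets 10 (best alternative 8); the western merchant gets 12 (best alternative 5). Neither deviates — NE.
Both Gold is not a NE: the eastern merchant would switch to Silver (1 > 0).
No other cell survives both best-response checks, so there is 1 pure NE.

1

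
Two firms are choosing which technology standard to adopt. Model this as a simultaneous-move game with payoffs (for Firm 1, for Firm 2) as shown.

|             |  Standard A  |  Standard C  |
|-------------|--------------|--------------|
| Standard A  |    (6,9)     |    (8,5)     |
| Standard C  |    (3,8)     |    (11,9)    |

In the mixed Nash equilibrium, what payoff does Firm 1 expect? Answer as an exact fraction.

7

Firm 2 mixes with probability q on Standard A, chosen so Firm 1 is indifferent: 6q + 8(1−q) = 3q + 11(1−q) gives q = 1/2.
Firm 1's expected payoff (from either row, since indifferent) is 6·1/2 + 8·1/2 = 7.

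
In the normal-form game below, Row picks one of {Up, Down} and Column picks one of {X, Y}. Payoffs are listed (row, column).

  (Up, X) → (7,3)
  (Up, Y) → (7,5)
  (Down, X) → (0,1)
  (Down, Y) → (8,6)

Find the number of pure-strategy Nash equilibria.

1

(Down, Y): Row gets 8 (best alternative 7); Column gets 6 (best alternative 1). Neither deviates — NE.
(Up, X) is not a NE: Column would switch to Y (5 > 3).
No other cell survives both best-response checks, so there is 1 pure NE.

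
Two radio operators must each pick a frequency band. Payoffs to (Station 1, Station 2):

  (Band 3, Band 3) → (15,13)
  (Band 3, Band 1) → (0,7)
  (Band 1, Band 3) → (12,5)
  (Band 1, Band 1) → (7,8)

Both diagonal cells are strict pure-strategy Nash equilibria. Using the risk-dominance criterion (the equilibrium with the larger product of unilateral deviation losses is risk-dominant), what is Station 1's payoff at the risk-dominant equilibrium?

At both Band 3: Station 1 loses 15 − 12 = 3 by deviating; Station 2 loses 13 − 7 = 6. Product = 3·6 = 18.
At both Band 1: Station 1 loses 7 − 0 = 7 by deviating; Station 2 loses 8 − 5 = 3. Product = 7·3 = 21.
21 > 18, so both Band 1 is risk-dominant. Station 1's payoff there is 7.

7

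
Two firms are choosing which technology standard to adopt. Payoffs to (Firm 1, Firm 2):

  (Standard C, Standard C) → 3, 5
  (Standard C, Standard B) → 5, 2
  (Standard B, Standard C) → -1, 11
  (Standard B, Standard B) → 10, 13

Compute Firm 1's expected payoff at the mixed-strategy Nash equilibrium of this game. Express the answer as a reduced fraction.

Firm 2 mixes with probability q on Standard C, chosen so Firm 1 is indifferent: 3q + 5(1−q) = (-1)q + 10(1−q) gives q = 5/9.
Firm 1's expected payoff (from either row, since indifferent) is 3·5/9 + 5·4/9 = 35/9.

35/9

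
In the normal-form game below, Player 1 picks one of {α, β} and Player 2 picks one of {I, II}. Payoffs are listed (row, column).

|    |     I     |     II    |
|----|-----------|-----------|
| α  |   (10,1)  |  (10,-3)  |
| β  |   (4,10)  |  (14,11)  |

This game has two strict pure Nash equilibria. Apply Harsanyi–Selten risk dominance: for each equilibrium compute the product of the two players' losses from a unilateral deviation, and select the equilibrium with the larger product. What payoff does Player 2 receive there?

At (α, I): Player 1 loses 10 − 4 = 6 by deviating; Player 2 loses 1 − (-3) = 4. Product = 6·4 = 24.
At (β, II): Player 1 loses 14 − 10 = 4 by deviating; Player 2 loses 11 − 10 = 1. Product = 4·1 = 4.
24 > 4, so (α, I) is risk-dominant. Player 2's payoff there is 1.

1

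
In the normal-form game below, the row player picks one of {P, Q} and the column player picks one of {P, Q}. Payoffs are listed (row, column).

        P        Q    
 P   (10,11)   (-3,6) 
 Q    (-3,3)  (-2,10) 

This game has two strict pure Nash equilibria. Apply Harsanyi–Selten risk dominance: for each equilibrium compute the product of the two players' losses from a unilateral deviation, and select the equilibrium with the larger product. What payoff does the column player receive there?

11

At both P: the row player loses 10 − (-3) = 13 by deviating; the column player loses 11 − 6 = 5. Product = 13·5 = 65.
At both Q: the row player loses -2 − (-3) = 1 by deviating; the column player loses 10 − 3 = 7. Product = 1·7 = 7.
65 > 7, so both P is risk-dominant. The column player's payoff there is 11.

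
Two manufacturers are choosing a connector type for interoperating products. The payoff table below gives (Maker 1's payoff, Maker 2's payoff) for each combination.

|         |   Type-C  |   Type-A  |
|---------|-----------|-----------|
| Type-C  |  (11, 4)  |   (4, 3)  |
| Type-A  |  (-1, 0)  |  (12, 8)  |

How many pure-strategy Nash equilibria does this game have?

2

Both Type-C: Maker 1 gets 11 (best alternative -1); Maker 2 gets 4 (best alternative 3). Neither deviates — NE.
Both Type-A: Maker 1 gets 12 (best alternative 4); Maker 2 gets 8 (best alternative 0). Neither deviates — NE.
(Type-A, Type-C) is not a NE: Maker 1 would switch to Type-C (11 > -1).
No other cell survives both best-response checks, so there are 2 pure NE.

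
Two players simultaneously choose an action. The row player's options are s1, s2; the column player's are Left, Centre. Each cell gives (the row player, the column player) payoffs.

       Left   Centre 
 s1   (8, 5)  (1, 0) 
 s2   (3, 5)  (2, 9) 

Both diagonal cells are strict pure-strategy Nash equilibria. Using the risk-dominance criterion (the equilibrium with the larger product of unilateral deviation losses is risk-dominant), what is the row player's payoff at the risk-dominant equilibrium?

At (s1, Left): the row player loses 8 − 3 = 5 by deviating; the column player loses 5 − 0 = 5. Product = 5·5 = 25.
At (s2, Centre): the row player loses 2 − 1 = 1 by deviating; the column player loses 9 − 5 = 4. Product = 1·4 = 4.
25 > 4, so (s1, Left) is risk-dominant. The row player's payoff there is 8.

8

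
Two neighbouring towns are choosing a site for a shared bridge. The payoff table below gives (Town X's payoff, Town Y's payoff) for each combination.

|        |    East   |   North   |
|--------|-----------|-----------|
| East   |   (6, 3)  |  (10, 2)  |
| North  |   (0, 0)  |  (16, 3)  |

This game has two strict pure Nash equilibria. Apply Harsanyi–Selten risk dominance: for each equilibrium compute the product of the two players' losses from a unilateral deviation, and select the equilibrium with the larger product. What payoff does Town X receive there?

At both East: Town X loses 6 − 0 = 6 by deviating; Town Y loses 3 − 2 = 1. Product = 6·1 = 6.
At both North: Town X loses 16 − 10 = 6 by deviating; Town Y loses 3 − 0 = 3. Product = 6·3 = 18.
18 > 6, so both North is risk-dominant. Town X's payoff there is 16.

16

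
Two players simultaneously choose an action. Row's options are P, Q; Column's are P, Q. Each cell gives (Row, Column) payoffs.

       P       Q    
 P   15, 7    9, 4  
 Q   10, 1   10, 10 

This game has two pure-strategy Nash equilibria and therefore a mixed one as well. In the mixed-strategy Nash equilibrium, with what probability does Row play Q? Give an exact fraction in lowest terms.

1/4

Row's mix p on P must make Column indifferent between P and Q.
Column's payoff from P: 7p + 1(1−p). From Q: 4p + 10(1−p).
Set equal: 3p = 9(1−p) → p = 9/12 = 3/4.
Probability on Q is 1 − 3/4 = 1/4.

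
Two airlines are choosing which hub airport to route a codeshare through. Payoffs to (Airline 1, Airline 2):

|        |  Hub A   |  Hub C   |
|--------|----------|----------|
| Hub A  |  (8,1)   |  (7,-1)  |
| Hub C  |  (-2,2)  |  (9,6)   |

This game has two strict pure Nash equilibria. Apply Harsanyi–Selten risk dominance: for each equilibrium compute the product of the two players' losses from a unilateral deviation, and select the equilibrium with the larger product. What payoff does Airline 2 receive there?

1

At both Hub A: Airline 1 loses 8 − (-2) = 10 by deviating; Airline 2 loses 1 − (-1) = 2. Product = 10·2 = 20.
At both Hub C: Airline 1 loses 9 − 7 = 2 by deviating; Airline 2 loses 6 − 2 = 4. Product = 2·4 = 8.
20 > 8, so both Hub A is risk-dominant. Airline 2's payoff there is 1.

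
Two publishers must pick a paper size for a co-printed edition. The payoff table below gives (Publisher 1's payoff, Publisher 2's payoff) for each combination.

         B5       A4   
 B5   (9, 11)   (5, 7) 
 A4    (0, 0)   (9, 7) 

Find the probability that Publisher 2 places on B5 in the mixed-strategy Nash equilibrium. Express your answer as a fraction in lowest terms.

Publisher 2's mix q on B5 must make Publisher 1 indifferent between B5 and A4.
Publisher 1's payoff from B5: 9q + 5(1−q). From A4: 0q + 9(1−q).
Set equal: 9q = 4(1−q) → q = 4/13.

4/13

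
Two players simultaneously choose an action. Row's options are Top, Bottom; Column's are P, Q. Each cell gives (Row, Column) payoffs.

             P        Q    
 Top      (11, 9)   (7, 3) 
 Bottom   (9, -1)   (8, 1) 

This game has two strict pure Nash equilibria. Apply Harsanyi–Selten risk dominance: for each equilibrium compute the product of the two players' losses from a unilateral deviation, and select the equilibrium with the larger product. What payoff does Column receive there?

9

At (Top, P): Row loses 11 − 9 = 2 by deviating; Column loses 9 − 3 = 6. Product = 2·6 = 12.
At (Bottom, Q): Row loses 8 − 7 = 1 by deviating; Column loses 1 − (-1) = 2. Product = 1·2 = 2.
12 > 2, so (Top, P) is risk-dominant. Column's payoff there is 9.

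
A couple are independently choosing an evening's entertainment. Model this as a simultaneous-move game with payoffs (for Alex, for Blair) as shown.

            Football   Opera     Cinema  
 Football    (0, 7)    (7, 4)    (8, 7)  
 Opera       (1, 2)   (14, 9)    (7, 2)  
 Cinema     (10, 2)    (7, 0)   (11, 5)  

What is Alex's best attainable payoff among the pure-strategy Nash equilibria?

14

Both Opera is a pure NE (Alex: 14 ≥ 7; Blair: 9 ≥ 2). Alex gets 14.
Both Cinema is a pure NE (Alex: 11 ≥ 8; Blair: 5 ≥ 2). Alex gets 11.
Every other cell has a profitable deviation for at least one player. Highest of {14, 11} is 14.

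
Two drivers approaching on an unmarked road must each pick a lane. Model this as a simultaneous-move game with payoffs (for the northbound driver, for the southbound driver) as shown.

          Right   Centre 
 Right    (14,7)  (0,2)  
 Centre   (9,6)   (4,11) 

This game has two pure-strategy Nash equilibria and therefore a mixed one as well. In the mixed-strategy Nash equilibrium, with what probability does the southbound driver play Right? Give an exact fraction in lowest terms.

The southbound driver's mix q on Right must make the northbound driver indifferent between Right and Centre.
The northbound driver's payoff from Right: 14q + 0(1−q). From Centre: 9q + 4(1−q).
Set equal: 5q = 4(1−q) → q = 4/9.

4/9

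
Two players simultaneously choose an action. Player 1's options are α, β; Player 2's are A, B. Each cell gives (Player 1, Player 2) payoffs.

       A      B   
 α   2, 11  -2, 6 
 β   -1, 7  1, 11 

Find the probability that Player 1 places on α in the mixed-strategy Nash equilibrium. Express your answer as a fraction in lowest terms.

Player 1's mix p on α must make Player 2 indifferent between A and B.
Player 2's payoff from A: 11p + 7(1−p). From B: 6p + 11(1−p).
Set equal: 5p = 4(1−p) → p = 4/9.

4/9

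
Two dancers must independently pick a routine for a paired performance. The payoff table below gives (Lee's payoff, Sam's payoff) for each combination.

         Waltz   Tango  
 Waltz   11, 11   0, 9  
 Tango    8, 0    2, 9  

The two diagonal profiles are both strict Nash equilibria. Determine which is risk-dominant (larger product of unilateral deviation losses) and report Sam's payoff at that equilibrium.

9

At both Waltz: Lee loses 11 − 8 = 3 by deviating; Sam loses 11 − 9 = 2. Product = 3·2 = 6.
At both Tango: Lee loses 2 − 0 = 2 by deviating; Sam loses 9 − 0 = 9. Product = 2·9 = 18.
18 > 6, so both Tango is risk-dominant. Sam's payoff there is 9.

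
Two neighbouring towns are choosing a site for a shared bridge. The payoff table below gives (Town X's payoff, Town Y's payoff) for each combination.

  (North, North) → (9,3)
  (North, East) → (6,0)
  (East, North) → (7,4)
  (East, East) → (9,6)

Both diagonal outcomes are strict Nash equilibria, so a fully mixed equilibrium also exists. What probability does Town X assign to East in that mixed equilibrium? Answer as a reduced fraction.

3/5

Town X's mix p on North must make Town Y indifferent between North and East.
Town Y's payoff from North: 3p + 4(1−p). From East: 0p + 6(1−p).
Set equal: 3p = 2(1−p) → p = 2/5.
Probability on East is 1 − 2/5 = 3/5.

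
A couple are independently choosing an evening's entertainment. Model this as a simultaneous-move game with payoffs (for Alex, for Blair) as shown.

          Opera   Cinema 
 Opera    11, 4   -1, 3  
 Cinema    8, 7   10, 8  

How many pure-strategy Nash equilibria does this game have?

2

Both Opera: Alex gets 11 (best alternative 8); Blair gets 4 (best alternative 3). Neither deviates — NE.
Both Cinema: Alex gets 10 (best alternative -1); Blair gets 8 (best alternative 7). Neither deviates — NE.
(Opera, Cinema) is not a NE: Alex would switch to Cinema (10 > -1).
No other cell survives both best-response checks, so there are 2 pure NE.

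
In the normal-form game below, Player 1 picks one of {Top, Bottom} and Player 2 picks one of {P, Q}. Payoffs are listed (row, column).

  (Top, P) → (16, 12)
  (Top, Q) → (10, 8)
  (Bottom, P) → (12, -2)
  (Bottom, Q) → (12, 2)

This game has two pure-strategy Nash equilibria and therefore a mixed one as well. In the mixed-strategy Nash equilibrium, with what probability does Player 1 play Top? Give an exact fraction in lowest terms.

Player 1's mix p on Top must make Player 2 indifferent between P and Q.
Player 2's payoff from P: 12p + (-2)(1−p). From Q: 8p + 2(1−p).
Set equal: 4p = 4(1−p) → p = 4/8 = 1/2.

1/2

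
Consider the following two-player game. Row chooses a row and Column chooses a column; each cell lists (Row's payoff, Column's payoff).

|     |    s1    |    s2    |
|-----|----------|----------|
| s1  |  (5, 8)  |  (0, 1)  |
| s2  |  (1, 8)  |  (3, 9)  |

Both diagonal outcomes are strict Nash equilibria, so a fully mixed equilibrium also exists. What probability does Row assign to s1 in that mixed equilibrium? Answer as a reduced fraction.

Row's mix p on s1 must make Column indifferent between s1 and s2.
Column's payoff from s1: 8p + 8(1−p). From s2: 1p + 9(1−p).
Set equal: 7p = 1(1−p) → p = 1/8.

1/8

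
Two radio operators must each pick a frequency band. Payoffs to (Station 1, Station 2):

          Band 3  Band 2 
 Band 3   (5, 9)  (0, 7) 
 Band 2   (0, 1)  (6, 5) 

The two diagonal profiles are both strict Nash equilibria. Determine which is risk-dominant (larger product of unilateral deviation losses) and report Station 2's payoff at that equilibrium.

5

At both Band 3: Station 1 loses 5 − 0 = 5 by deviating; Station 2 loses 9 − 7 = 2. Product = 5·2 = 10.
At both Band 2: Station 1 loses 6 − 0 = 6 by deviating; Station 2 loses 5 − 1 = 4. Product = 6·4 = 24.
24 > 10, so both Band 2 is risk-dominant. Station 2's payoff there is 5.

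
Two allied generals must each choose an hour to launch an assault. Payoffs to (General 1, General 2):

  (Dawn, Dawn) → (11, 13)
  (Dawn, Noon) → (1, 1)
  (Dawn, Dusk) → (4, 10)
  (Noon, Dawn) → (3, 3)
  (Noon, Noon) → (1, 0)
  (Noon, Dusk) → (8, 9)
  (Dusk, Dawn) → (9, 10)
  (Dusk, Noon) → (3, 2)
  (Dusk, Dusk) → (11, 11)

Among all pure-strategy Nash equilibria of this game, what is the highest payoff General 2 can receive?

Both Dawn is a pure NE (General 1: 11 ≥ 9; General 2: 13 ≥ 10). General 2 gets 13.
Both Dusk is a pure NE (General 1: 11 ≥ 8; General 2: 11 ≥ 10). General 2 gets 11.
Every other cell has a profitable deviation for at least one player. Highest of {13, 11} is 13.

13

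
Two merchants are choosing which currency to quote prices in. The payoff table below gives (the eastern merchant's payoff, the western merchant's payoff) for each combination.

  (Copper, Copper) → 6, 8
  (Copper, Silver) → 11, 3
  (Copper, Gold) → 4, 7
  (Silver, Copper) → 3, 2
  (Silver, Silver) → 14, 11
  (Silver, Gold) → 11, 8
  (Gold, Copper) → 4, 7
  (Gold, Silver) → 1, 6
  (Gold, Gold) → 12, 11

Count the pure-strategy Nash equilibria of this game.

3

Both Copper: the eastern merchant gets 6 (best alternative 4); the western merchant gets 8 (best alternative 7). Neither deviates — NE.
Both Silver: the eastern merchant gets 14 (best alternative 11); the western merchant gets 11 (best alternative 8). Neither deviates — NE.
Both Gold: the eastern merchant gets 12 (best alternative 11); the western merchant gets 11 (best alternative 7). Neither deviates — NE.
(Silver, Gold) is not a NE: the eastern merchant would switch to Gold (12 > 11).
No other cell survives both best-response checks, so there are 3 pure NE.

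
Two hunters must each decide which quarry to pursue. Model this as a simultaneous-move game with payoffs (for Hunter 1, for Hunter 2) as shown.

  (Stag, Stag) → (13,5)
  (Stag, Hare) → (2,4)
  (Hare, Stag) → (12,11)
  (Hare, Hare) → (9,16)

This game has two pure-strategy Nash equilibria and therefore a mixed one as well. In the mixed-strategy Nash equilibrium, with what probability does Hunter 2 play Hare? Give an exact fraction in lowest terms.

Hunter 2's mix q on Stag must make Hunter 1 indifferent between Stag and Hare.
Hunter 1's payoff from Stag: 13q + 2(1−q). From Hare: 12q + 9(1−q).
Set equal: 1q = 7(1−q) → q = 7/8.
Probability on Hare is 1 − 7/8 = 1/8.

1/8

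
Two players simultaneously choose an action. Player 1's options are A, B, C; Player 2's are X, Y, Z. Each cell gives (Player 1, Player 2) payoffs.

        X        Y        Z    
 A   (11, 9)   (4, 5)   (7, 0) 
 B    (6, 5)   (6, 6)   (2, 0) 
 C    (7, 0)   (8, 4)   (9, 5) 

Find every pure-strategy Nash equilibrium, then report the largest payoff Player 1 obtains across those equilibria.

(A, X) is a pure NE (Player 1: 11 ≥ 7; Player 2: 9 ≥ 5). Player 1 gets 11.
(C, Z) is a pure NE (Player 1: 9 ≥ 7; Player 2: 5 ≥ 4). Player 1 gets 9.
Every other cell has a profitable deviation for at least one player. Highest of {11, 9} is 11.

11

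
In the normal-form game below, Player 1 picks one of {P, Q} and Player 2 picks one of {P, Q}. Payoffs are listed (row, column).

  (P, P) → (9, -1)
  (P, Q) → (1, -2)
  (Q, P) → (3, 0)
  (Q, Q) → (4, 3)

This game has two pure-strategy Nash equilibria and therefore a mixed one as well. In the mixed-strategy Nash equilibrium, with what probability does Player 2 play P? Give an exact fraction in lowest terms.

Player 2's mix q on P must make Player 1 indifferent between P and Q.
Player 1's payoff from P: 9q + 1(1−q). From Q: 3q + 4(1−q).
Set equal: 6q = 3(1−q) → q = 3/9 = 1/3.

1/3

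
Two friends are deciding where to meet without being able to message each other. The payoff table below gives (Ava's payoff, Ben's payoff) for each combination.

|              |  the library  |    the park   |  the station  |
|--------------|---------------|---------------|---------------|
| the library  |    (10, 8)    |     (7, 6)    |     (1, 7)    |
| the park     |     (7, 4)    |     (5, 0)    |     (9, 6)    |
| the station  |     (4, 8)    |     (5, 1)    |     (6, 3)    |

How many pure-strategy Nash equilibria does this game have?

2

Both the library: Ava gets 10 (best alternative 7); Ben gets 8 (best alternative 7). Neither deviates — NE.
(the park, the station): Ava gets 9 (best alternative 6); Ben gets 6 (best alternative 4). Neither deviates — NE.
Both the station is not a NE: Ava would switch to the park (9 > 6).
No other cell survives both best-response checks, so there are 2 pure NE.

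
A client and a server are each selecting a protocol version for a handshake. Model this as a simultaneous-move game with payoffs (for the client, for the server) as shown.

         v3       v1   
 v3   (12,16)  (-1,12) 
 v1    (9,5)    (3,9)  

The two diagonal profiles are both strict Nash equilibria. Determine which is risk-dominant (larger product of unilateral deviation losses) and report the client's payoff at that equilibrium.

3

At both v3: the client loses 12 − 9 = 3 by deviating; the server loses 16 − 12 = 4. Product = 3·4 = 12.
At both v1: the client loses 3 − (-1) = 4 by deviating; the server loses 9 − 5 = 4. Product = 4·4 = 16.
16 > 12, so both v1 is risk-dominant. The client's payoff there is 3.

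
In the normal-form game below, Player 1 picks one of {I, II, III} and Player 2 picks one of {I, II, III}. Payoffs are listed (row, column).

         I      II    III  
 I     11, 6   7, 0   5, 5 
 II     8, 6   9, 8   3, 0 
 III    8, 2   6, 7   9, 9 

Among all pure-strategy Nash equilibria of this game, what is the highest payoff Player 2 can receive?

Both I is a pure NE (Player 1: 11 ≥ 8; Player 2: 6 ≥ 5). Player 2 gets 6.
Both II is a pure NE (Player 1: 9 ≥ 7; Player 2: 8 ≥ 6). Player 2 gets 8.
Both III is a pure NE (Player 1: 9 ≥ 5; Player 2: 9 ≥ 7). Player 2 gets 9.
Every other cell has a profitable deviation for at least one player. Highest of {6, 8, 9} is 9.

9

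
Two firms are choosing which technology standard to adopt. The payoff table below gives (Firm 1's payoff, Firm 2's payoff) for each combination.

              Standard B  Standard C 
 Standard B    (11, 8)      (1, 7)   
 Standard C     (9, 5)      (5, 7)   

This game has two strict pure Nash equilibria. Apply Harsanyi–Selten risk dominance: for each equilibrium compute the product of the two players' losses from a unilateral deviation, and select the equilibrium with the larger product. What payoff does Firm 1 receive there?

At both Standard B: Firm 1 loses 11 − 9 = 2 by deviating; Firm 2 loses 8 − 7 = 1. Product = 2·1 = 2.
At both Standard C: Firm 1 loses 5 − 1 = 4 by deviating; Firm 2 loses 7 − 5 = 2. Product = 4·2 = 8.
8 > 2, so both Standard C is risk-dominant. Firm 1's payoff there is 5.

5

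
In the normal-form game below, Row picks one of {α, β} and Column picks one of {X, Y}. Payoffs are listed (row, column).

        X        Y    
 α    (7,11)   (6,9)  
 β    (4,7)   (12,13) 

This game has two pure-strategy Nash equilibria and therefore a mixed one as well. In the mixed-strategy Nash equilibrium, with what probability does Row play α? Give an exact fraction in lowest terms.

Row's mix p on α must make Column indifferent between X and Y.
Column's payoff from X: 11p + 7(1−p). From Y: 9p + 13(1−p).
Set equal: 2p = 6(1−p) → p = 6/8 = 3/4.

3/4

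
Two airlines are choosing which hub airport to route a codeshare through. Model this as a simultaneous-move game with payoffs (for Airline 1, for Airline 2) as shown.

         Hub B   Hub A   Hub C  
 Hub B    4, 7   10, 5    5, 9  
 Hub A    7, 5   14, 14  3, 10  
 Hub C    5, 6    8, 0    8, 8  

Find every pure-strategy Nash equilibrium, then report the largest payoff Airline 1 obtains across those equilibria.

14

Both Hub A is a pure NE (Airline 1: 14 ≥ 10; Airline 2: 14 ≥ 10). Airline 1 gets 14.
Both Hub C is a pure NE (Airline 1: 8 ≥ 5; Airline 2: 8 ≥ 6). Airline 1 gets 8.
Every other cell has a profitable deviation for at least one player. Highest of {14, 8} is 14.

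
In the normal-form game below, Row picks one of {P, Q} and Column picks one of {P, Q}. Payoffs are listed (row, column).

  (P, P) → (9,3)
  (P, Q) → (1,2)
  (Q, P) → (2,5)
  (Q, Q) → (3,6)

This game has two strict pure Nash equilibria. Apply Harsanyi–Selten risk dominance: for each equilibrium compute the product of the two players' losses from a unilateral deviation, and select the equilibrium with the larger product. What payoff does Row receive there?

9

At both P: Row loses 9 − 2 = 7 by deviating; Column loses 3 − 2 = 1. Product = 7·1 = 7.
At both Q: Row loses 3 − 1 = 2 by deviating; Column loses 6 − 5 = 1. Product = 2·1 = 2.
7 > 2, so both P is risk-dominant. Row's payoff there is 9.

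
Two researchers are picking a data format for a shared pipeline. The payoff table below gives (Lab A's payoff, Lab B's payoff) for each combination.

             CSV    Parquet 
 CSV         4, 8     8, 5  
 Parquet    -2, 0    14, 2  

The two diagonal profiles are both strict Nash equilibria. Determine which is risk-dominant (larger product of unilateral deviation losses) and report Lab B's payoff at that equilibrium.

At both CSV: Lab A loses 4 − (-2) = 6 by deviating; Lab B loses 8 − 5 = 3. Product = 6·3 = 18.
At both Parquet: Lab A loses 14 − 8 = 6 by deviating; Lab B loses 2 − 0 = 2. Product = 6·2 = 12.
18 > 12, so both CSV is risk-dominant. Lab B's payoff there is 8.

8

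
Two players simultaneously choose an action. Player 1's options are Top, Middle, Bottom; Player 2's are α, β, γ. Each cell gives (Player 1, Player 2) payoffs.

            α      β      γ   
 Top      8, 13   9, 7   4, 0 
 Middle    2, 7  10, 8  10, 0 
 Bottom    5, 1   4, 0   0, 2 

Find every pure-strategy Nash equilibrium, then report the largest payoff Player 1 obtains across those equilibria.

10

(Top, α) is a pure NE (Player 1: 8 ≥ 5; Player 2: 13 ≥ 7). Player 1 gets 8.
(Middle, β) is a pure NE (Player 1: 10 ≥ 9; Player 2: 8 ≥ 7). Player 1 gets 10.
Every other cell has a profitable deviation for at least one player. Highest of {8, 10} is 10.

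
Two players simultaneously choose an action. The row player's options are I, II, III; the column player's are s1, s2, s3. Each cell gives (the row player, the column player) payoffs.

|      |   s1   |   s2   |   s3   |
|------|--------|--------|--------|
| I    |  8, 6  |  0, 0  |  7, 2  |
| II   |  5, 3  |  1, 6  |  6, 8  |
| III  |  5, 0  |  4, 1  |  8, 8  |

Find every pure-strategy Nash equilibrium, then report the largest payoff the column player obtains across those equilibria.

8

(I, s1) is a pure NE (the row player: 8 ≥ 5; the column player: 6 ≥ 2). The column player gets 6.
(III, s3) is a pure NE (the row player: 8 ≥ 7; the column player: 8 ≥ 1). The column player gets 8.
Every other cell has a profitable deviation for at least one player. Highest of {6, 8} is 8.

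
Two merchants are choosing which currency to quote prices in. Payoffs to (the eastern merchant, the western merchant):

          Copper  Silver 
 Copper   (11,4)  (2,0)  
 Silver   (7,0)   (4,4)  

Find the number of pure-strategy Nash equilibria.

Both Copper: the eastern merchant gets 11 (best alternative 7); the western merchant gets 4 (best alternative 0). Neither deviates — NE.
Both Silver: the eastern merchant gets 4 (best alternative 2); the western merchant gets 4 (best alternative 0). Neither deviates — NE.
(Copper, Silver) is not a NE: the eastern merchant would switch to Silver (4 > 2).
No other cell survives both best-response checks, so there are 2 pure NE.

2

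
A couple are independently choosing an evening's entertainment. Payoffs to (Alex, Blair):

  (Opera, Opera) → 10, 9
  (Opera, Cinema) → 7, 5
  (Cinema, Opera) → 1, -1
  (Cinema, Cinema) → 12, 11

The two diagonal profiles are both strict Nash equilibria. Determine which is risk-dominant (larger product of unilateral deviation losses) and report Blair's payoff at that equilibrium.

11

At both Opera: Alex loses 10 − 1 = 9 by deviating; Blair loses 9 − 5 = 4. Product = 9·4 = 36.
At both Cinema: Alex loses 12 − 7 = 5 by deviating; Blair loses 11 − (-1) = 12. Product = 5·12 = 60.
60 > 36, so both Cinema is risk-dominant. Blair's payoff there is 11.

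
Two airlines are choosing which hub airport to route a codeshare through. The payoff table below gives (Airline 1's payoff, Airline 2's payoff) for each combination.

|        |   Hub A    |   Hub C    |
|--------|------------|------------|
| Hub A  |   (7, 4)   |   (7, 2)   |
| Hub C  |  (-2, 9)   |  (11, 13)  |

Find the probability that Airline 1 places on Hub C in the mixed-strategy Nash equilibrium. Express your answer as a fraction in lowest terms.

1/3

Airline 1's mix p on Hub A must make Airline 2 indifferent between Hub A and Hub C.
Airline 2's payoff from Hub A: 4p + 9(1−p). From Hub C: 2p + 13(1−p).
Set equal: 2p = 4(1−p) → p = 4/6 = 2/3.
Probability on Hub C is 1 − 2/3 = 1/3.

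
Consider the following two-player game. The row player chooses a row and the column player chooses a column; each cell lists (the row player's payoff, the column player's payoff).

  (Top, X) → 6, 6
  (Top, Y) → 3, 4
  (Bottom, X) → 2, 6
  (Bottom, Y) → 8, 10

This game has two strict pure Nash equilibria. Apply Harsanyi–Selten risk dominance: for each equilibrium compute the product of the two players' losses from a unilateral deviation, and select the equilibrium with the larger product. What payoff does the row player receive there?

8

At (Top, X): the row player loses 6 − 2 = 4 by deviating; the column player loses 6 − 4 = 2. Product = 4·2 = 8.
At (Bottom, Y): the row player loses 8 − 3 = 5 by deviating; the column player loses 10 − 6 = 4. Product = 5·4 = 20.
20 > 8, so (Bottom, Y) is risk-dominant. The row player's payoff there is 8.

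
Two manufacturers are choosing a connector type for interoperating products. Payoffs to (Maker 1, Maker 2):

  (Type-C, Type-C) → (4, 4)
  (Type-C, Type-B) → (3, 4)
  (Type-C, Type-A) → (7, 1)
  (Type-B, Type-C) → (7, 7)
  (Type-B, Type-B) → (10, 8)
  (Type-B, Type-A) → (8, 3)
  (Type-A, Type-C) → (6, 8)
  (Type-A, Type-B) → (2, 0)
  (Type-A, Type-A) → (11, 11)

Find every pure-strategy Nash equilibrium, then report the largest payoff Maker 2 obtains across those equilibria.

Both Type-B is a pure NE (Maker 1: 10 ≥ 3; Maker 2: 8 ≥ 7). Maker 2 gets 8.
Both Type-A is a pure NE (Maker 1: 11 ≥ 8; Maker 2: 11 ≥ 8). Maker 2 gets 11.
Every other cell has a profitable deviation for at least one player. Highest of {8, 11} is 11.

11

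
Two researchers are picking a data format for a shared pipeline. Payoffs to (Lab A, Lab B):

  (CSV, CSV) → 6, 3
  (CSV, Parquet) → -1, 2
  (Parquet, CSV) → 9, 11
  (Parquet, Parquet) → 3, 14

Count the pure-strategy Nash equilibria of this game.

Both Parquet: Lab A gets 3 (best alternative -1); Lab B gets 14 (best alternative 11). Neither deviates — NE.
Both CSV is not a NE: Lab A would switch to Parquet (9 > 6).
No other cell survives both best-response checks, so there is 1 pure NE.

1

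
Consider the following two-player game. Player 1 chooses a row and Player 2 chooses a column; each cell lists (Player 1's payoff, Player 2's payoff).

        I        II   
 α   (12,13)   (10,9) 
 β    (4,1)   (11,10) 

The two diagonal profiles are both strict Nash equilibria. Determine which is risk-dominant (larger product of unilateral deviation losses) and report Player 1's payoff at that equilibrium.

At (α, I): Player 1 loses 12 − 4 = 8 by deviating; Player 2 loses 13 − 9 = 4. Product = 8·4 = 32.
At (β, II): Player 1 loses 11 − 10 = 1 by deviating; Player 2 loses 10 − 1 = 9. Product = 1·9 = 9.
32 > 9, so (α, I) is risk-dominant. Player 1's payoff there is 12.

12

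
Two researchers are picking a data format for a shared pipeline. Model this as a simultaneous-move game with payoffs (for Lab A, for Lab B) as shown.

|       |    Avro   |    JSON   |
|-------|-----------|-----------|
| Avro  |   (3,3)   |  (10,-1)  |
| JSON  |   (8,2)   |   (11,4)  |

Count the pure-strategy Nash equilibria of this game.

1

Both JSON: Lab A gets 11 (best alternative 10); Lab B gets 4 (best alternative 2). Neither deviates — NE.
Both Avro is not a NE: Lab A would switch to JSON (8 > 3).
No other cell survives both best-response checks, so there is 1 pure NE.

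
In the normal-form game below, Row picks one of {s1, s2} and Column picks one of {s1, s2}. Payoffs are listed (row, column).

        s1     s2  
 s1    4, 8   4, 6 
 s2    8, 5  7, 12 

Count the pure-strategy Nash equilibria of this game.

1

Both s2: Row gets 7 (best alternative 4); Column gets 12 (best alternative 5). Neither deviates — NE.
Both s1 is not a NE: Row would switch to s2 (8 > 4).
No other cell survives both best-response checks, so there is 1 pure NE.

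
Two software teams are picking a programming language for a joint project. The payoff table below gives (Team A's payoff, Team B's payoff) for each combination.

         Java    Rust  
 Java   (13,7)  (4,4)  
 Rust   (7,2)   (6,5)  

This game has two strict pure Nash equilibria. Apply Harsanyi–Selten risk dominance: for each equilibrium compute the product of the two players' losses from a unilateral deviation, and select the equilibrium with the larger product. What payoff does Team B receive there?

At both Java: Team A loses 13 − 7 = 6 by deviating; Team B loses 7 − 4 = 3. Product = 6·3 = 18.
At both Rust: Team A loses 6 − 4 = 2 by deviating; Team B loses 5 − 2 = 3. Product = 2·3 = 6.
18 > 6, so both Java is risk-dominant. Team B's payoff there is 7.

7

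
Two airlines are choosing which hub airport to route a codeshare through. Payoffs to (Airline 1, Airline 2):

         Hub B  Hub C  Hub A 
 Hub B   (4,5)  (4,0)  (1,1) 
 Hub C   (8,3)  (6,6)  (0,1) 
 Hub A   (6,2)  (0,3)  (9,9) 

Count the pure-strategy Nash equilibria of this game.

Both Hub C: Airline 1 gets 6 (best alternative 4); Airline 2 gets 6 (best alternative 3). Neither deviates — NE.
Both Hub A: Airline 1 gets 9 (best alternative 1); Airline 2 gets 9 (best alternative 3). Neither deviates — NE.
Both Hub B is not a NE: Airline 1 would switch to Hub C (8 > 4).
No other cell survives both best-response checks, so there are 2 pure NE.

2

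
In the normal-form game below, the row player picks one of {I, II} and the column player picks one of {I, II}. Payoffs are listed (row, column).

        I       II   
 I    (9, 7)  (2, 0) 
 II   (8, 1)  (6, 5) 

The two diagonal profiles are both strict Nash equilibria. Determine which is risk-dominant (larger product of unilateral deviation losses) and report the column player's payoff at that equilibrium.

At both I: the row player loses 9 − 8 = 1 by deviating; the column player loses 7 − 0 = 7. Product = 1·7 = 7.
At both II: the row player loses 6 − 2 = 4 by deviating; the column player loses 5 − 1 = 4. Product = 4·4 = 16.
16 > 7, so both II is risk-dominant. The column player's payoff there is 5.

5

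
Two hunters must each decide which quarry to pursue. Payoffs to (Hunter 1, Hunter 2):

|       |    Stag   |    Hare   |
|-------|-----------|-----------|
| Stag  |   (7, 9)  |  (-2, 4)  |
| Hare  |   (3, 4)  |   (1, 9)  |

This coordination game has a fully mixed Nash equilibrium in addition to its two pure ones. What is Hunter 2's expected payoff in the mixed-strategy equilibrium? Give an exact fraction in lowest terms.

Hunter 1 mixes with probability p on Stag, chosen so Hunter 2 is indifferent: 9p + 4(1−p) = 4p + 9(1−p) gives p = 1/2.
Hunter 2's expected payoff is 9·1/2 + 4·1/2 = 13/2.

13/2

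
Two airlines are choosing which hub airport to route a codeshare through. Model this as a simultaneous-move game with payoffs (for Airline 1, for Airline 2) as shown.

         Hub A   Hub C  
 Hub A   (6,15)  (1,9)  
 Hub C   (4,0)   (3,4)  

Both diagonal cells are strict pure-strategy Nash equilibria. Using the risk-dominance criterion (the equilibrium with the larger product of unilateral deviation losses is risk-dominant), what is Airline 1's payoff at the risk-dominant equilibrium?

At both Hub A: Airline 1 loses 6 − 4 = 2 by deviating; Airline 2 loses 15 − 9 = 6. Product = 2·6 = 12.
At both Hub C: Airline 1 loses 3 − 1 = 2 by deviating; Airline 2 loses 4 − 0 = 4. Product = 2·4 = 8.
12 > 8, so both Hub A is risk-dominant. Airline 1's payoff there is 6.

6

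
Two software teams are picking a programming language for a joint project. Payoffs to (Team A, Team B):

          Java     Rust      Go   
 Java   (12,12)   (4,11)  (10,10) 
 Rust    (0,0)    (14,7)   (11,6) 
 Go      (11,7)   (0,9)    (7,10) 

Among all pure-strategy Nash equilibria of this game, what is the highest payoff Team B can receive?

Both Java is a pure NE (Team A: 12 ≥ 11; Team B: 12 ≥ 11). Team B gets 12.
Both Rust is a pure NE (Team A: 14 ≥ 4; Team B: 7 ≥ 6). Team B gets 7.
Every other cell has a profitable deviation for at least one player. Highest of {12, 7} is 12.

12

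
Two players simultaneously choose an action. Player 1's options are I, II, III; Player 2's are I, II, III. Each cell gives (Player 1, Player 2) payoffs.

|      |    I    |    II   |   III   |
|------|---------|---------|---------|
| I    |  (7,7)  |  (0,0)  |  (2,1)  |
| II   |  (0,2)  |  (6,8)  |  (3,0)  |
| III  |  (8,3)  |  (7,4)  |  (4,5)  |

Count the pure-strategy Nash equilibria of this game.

1

Both III: Player 1 gets 4 (best alternative 3); Player 2 gets 5 (best alternative 4). Neither deviates — NE.
Both I is not a NE: Player 1 would switch to III (8 > 7).
No other cell survives both best-response checks, so there is 1 pure NE.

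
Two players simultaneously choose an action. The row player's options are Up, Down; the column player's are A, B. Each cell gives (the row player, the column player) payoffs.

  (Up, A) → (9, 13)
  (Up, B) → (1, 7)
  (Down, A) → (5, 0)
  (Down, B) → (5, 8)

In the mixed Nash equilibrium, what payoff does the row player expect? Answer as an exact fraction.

The column player mixes with probability q on A, chosen so the row player is indifferent: 9q + 1(1−q) = 5q + 5(1−q) gives q = 1/2.
The row player's expected payoff (from either row, since indifferent) is 9·1/2 + 1·1/2 = 5.

5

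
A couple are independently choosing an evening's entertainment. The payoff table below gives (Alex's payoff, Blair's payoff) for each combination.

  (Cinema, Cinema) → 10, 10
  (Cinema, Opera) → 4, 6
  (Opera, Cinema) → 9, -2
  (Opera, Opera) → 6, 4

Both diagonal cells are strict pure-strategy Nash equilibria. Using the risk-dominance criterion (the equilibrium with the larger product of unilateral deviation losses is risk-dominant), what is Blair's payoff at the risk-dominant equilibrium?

4

At both Cinema: Alex loses 10 − 9 = 1 by deviating; Blair loses 10 − 6 = 4. Product = 1·4 = 4.
At both Opera: Alex loses 6 − 4 = 2 by deviating; Blair loses 4 − (-2) = 6. Product = 2·6 = 12.
12 > 4, so both Opera is risk-dominant. Blair's payoff there is 4.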